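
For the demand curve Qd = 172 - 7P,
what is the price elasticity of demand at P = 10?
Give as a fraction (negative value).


dQ/dP = -7
At P = 10: Q = 172 - 7*10 = 102
E = (dQ/dP)(P/Q) = (-7)(10/102) = -35/51

-35/51


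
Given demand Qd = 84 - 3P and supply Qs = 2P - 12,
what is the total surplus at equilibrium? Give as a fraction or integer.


Find equilibrium: 84 - 3P = 2P - 12
84 + 12 = 5P
P* = 96/5 = 96/5
Q* = 2*96/5 - 12 = 132/5
Inverse demand: P = 28 - Q/3, so P_max = 28
Inverse supply: P = 6 + Q/2, so P_min = 6
CS = (1/2) * 132/5 * (28 - 96/5) = 2904/25
PS = (1/2) * 132/5 * (96/5 - 6) = 4356/25
TS = CS + PS = 2904/25 + 4356/25 = 1452/5

1452/5


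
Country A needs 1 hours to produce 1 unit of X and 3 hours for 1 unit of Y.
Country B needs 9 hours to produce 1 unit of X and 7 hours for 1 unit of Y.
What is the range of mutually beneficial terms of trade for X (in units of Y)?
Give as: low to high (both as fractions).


Opportunity cost of X for Country A = hours_X / hours_Y = 1/3 = 1/3 units of Y
Opportunity cost of X for Country B = hours_X / hours_Y = 9/7 = 9/7 units of Y
Terms of trade must be between the two opportunity costs.
Range: 1/3 to 9/7

1/3 to 9/7


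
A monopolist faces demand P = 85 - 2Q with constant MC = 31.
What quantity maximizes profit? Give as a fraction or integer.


TR = P*Q = (85 - 2Q)Q = 85Q - 2Q^2
MR = dTR/dQ = 85 - 4Q
Set MR = MC:
85 - 4Q = 31
54 = 4Q
Q* = 54/4 = 27/2

27/2


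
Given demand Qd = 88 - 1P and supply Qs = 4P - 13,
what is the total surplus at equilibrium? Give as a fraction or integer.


Find equilibrium: 88 - 1P = 4P - 13
88 + 13 = 5P
P* = 101/5 = 101/5
Q* = 4*101/5 - 13 = 339/5
Inverse demand: P = 88 - Q/1, so P_max = 88
Inverse supply: P = 13/4 + Q/4, so P_min = 13/4
CS = (1/2) * 339/5 * (88 - 101/5) = 114921/50
PS = (1/2) * 339/5 * (101/5 - 13/4) = 114921/200
TS = CS + PS = 114921/50 + 114921/200 = 114921/40

114921/40


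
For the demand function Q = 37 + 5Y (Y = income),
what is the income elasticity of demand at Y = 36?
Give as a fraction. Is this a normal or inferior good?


dQ/dY = 5
At Y = 36: Q = 37 + 5*36 = 217
Ey = (dQ/dY)(Y/Q) = 5 * 36 / 217 = 180/217
Since Ey > 0, this is a normal good.

180/217 (normal good)


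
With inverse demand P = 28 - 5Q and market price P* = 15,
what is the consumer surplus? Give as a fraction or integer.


Maximum willingness to pay (at Q=0): P_max = 28
Quantity demanded at P* = 15:
Q* = (28 - 15)/5 = 13/5
CS = (1/2) * Q* * (P_max - P*)
CS = (1/2) * 13/5 * (28 - 15)
CS = (1/2) * 13/5 * 13 = 169/10

169/10


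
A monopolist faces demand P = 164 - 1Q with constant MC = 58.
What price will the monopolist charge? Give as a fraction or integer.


MR = 164 - 2Q
Set MR = MC: 164 - 2Q = 58
Q* = 53
Substitute into demand:
P* = 164 - 1*53 = 111

111


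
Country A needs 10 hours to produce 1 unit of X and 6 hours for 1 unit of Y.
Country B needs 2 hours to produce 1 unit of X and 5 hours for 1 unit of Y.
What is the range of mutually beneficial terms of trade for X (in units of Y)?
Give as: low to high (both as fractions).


Opportunity cost of X for Country A = hours_X / hours_Y = 10/6 = 5/3 units of Y
Opportunity cost of X for Country B = hours_X / hours_Y = 2/5 = 2/5 units of Y
Terms of trade must be between the two opportunity costs.
Range: 2/5 to 5/3

2/5 to 5/3


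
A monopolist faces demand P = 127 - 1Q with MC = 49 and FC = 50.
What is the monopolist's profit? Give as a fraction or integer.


MR = MC: 127 - 2Q = 49
Q* = 39
P* = 127 - 1*39 = 88
Profit = (P* - MC)*Q* - FC
= (88 - 49)*39 - 50
= 39*39 - 50
= 1521 - 50 = 1471

1471


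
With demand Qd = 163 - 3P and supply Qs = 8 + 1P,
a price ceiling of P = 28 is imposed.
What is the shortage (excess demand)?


At P = 28:
Qd = 163 - 3*28 = 79
Qs = 8 + 1*28 = 36
Shortage = Qd - Qs = 79 - 36 = 43

43


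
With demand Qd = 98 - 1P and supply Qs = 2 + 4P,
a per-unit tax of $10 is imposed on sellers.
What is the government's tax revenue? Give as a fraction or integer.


With tax on sellers, new supply: Qs' = 2 + 4(P - 10)
= 4P - 38
New equilibrium quantity:
Q_new = 354/5
Tax revenue = tax * Q_new = 10 * 354/5 = 708

708


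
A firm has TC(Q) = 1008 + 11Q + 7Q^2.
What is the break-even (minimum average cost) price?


AC(Q) = 1008/Q + 11 + 7Q
To minimize: dAC/dQ = -1008/Q^2 + 7 = 0
Q^2 = 1008/7 = 144
Q* = 12
Min AC = 1008/12 + 11 + 7*12
Min AC = 84 + 11 + 84 = 179

179


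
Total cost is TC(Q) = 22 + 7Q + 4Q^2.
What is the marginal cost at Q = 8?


MC = dTC/dQ = 7 + 2*4*Q
At Q = 8:
MC = 7 + 8*8
MC = 7 + 64 = 71

71


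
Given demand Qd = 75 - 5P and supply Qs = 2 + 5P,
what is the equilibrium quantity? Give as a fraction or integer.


First find equilibrium price:
75 - 5P = 2 + 5P
P* = 73/10 = 73/10
Then substitute into demand:
Q* = 75 - 5 * 73/10 = 77/2

77/2


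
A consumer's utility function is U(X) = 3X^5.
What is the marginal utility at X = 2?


MU = dU/dX = 3*5*X^(5-1)
MU = 15*X^4
At X = 2:
MU = 15 * 2^4
MU = 15 * 16 = 240

240


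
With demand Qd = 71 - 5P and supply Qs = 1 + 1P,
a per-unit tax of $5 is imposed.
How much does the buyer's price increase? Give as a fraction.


With a per-unit tax, the buyer's price increase depends on relative slopes.
Supply slope: d = 1, Demand slope: b = 5
Buyer's price increase = d * tax / (b + d)
= 1 * 5 / (5 + 1)
= 5 / 6 = 5/6

5/6


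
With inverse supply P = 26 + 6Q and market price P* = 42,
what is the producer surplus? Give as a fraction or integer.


Minimum supply price (at Q=0): P_min = 26
Quantity supplied at P* = 42:
Q* = (42 - 26)/6 = 8/3
PS = (1/2) * Q* * (P* - P_min)
PS = (1/2) * 8/3 * (42 - 26)
PS = (1/2) * 8/3 * 16 = 64/3

64/3


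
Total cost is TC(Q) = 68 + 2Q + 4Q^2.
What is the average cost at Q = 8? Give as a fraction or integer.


TC(8) = 68 + 2*8 + 4*8^2
TC(8) = 68 + 16 + 256 = 340
AC = TC/Q = 340/8 = 85/2

85/2


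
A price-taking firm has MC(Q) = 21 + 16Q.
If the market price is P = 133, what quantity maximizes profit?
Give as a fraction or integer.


In perfect competition, profit is maximized where P = MC.
133 = 21 + 16Q
112 = 16Q
Q* = 112/16 = 7

7


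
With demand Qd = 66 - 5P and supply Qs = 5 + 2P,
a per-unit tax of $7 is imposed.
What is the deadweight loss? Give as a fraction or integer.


Pre-tax equilibrium quantity: Q* = 157/7
Post-tax equilibrium quantity: Q_tax = 87/7
Reduction in quantity: Q* - Q_tax = 10
DWL = (1/2) * tax * (Q* - Q_tax)
DWL = (1/2) * 7 * 10 = 35

35


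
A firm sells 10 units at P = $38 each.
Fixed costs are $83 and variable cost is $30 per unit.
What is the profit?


Total Revenue = P * Q = 38 * 10 = $380
Total Cost = FC + VC*Q = 83 + 30*10 = $383
Profit = TR - TC = 380 - 383 = $-3

$-3


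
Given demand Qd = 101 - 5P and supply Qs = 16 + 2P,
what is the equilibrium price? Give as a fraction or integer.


At equilibrium, Qd = Qs.
101 - 5P = 16 + 2P
101 - 16 = 5P + 2P
85 = 7P
P* = 85/7 = 85/7

85/7


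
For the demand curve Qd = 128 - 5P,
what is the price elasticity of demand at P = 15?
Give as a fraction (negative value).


dQ/dP = -5
At P = 15: Q = 128 - 5*15 = 53
E = (dQ/dP)(P/Q) = (-5)(15/53) = -75/53

-75/53


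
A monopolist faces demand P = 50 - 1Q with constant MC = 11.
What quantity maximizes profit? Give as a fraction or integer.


TR = P*Q = (50 - 1Q)Q = 50Q - 1Q^2
MR = dTR/dQ = 50 - 2Q
Set MR = MC:
50 - 2Q = 11
39 = 2Q
Q* = 39/2 = 39/2

39/2


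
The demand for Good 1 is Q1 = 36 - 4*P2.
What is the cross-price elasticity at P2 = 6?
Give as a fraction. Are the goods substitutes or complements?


dQ1/dP2 = -4
At P2 = 6: Q1 = 36 - 4*6 = 12
Exy = (dQ1/dP2)(P2/Q1) = -4 * 6 / 12 = -2
Since Exy < 0, the goods are complements.

-2 (complements)


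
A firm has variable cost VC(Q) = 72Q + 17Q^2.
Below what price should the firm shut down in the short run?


AVC(Q) = VC(Q)/Q = 72 + 17Q
AVC is increasing in Q, so minimum AVC is at Q -> 0+.
Min AVC = 72
The firm should shut down if P < 72.

72


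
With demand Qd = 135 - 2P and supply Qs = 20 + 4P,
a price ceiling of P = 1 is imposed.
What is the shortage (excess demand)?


At P = 1:
Qd = 135 - 2*1 = 133
Qs = 20 + 4*1 = 24
Shortage = Qd - Qs = 133 - 24 = 109

109


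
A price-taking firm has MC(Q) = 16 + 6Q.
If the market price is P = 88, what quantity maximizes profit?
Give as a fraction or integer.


In perfect competition, profit is maximized where P = MC.
88 = 16 + 6Q
72 = 6Q
Q* = 72/6 = 12

12


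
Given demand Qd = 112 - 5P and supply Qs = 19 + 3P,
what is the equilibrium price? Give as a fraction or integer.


At equilibrium, Qd = Qs.
112 - 5P = 19 + 3P
112 - 19 = 5P + 3P
93 = 8P
P* = 93/8 = 93/8

93/8


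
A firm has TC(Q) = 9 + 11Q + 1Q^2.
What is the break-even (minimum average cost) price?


AC(Q) = 9/Q + 11 + 1Q
To minimize: dAC/dQ = -9/Q^2 + 1 = 0
Q^2 = 9/1 = 9
Q* = 3
Min AC = 9/3 + 11 + 1*3
Min AC = 3 + 11 + 3 = 17

17


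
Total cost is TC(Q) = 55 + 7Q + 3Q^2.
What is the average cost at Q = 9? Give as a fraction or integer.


TC(9) = 55 + 7*9 + 3*9^2
TC(9) = 55 + 63 + 243 = 361
AC = TC/Q = 361/9 = 361/9

361/9


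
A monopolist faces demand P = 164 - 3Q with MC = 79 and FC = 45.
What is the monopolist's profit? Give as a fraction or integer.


MR = MC: 164 - 6Q = 79
Q* = 85/6
P* = 164 - 3*85/6 = 243/2
Profit = (P* - MC)*Q* - FC
= (243/2 - 79)*85/6 - 45
= 85/2*85/6 - 45
= 7225/12 - 45 = 6685/12

6685/12


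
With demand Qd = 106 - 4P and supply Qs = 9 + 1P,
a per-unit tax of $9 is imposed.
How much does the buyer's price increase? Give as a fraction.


With a per-unit tax, the buyer's price increase depends on relative slopes.
Supply slope: d = 1, Demand slope: b = 4
Buyer's price increase = d * tax / (b + d)
= 1 * 9 / (4 + 1)
= 9 / 5 = 9/5

9/5


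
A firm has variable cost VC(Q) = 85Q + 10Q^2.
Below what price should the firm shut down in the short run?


AVC(Q) = VC(Q)/Q = 85 + 10Q
AVC is increasing in Q, so minimum AVC is at Q -> 0+.
Min AVC = 85
The firm should shut down if P < 85.

85


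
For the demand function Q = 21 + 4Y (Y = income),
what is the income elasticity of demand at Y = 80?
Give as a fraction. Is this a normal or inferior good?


dQ/dY = 4
At Y = 80: Q = 21 + 4*80 = 341
Ey = (dQ/dY)(Y/Q) = 4 * 80 / 341 = 320/341
Since Ey > 0, this is a normal good.

320/341 (normal good)


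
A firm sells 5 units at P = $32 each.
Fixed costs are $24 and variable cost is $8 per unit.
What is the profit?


Total Revenue = P * Q = 32 * 5 = $160
Total Cost = FC + VC*Q = 24 + 8*5 = $64
Profit = TR - TC = 160 - 64 = $96

$96


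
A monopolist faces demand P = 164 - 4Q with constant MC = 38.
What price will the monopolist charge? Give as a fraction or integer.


MR = 164 - 8Q
Set MR = MC: 164 - 8Q = 38
Q* = 63/4
Substitute into demand:
P* = 164 - 4*63/4 = 101

101


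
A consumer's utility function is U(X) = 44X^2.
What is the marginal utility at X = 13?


MU = dU/dX = 44*2*X^(2-1)
MU = 88*X^1
At X = 13:
MU = 88 * 13^1
MU = 88 * 13 = 1144

1144


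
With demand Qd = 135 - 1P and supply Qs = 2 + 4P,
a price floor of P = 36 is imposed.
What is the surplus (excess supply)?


At P = 36:
Qd = 135 - 1*36 = 99
Qs = 2 + 4*36 = 146
Surplus = Qs - Qd = 146 - 99 = 47

47


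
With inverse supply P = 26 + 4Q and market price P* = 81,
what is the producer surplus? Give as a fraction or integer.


Minimum supply price (at Q=0): P_min = 26
Quantity supplied at P* = 81:
Q* = (81 - 26)/4 = 55/4
PS = (1/2) * Q* * (P* - P_min)
PS = (1/2) * 55/4 * (81 - 26)
PS = (1/2) * 55/4 * 55 = 3025/8

3025/8


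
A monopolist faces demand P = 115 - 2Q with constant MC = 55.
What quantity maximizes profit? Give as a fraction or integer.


TR = P*Q = (115 - 2Q)Q = 115Q - 2Q^2
MR = dTR/dQ = 115 - 4Q
Set MR = MC:
115 - 4Q = 55
60 = 4Q
Q* = 60/4 = 15

15


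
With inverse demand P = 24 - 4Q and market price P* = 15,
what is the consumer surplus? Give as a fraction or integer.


Maximum willingness to pay (at Q=0): P_max = 24
Quantity demanded at P* = 15:
Q* = (24 - 15)/4 = 9/4
CS = (1/2) * Q* * (P_max - P*)
CS = (1/2) * 9/4 * (24 - 15)
CS = (1/2) * 9/4 * 9 = 81/8

81/8


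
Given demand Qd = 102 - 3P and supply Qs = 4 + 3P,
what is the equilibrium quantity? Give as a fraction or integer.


First find equilibrium price:
102 - 3P = 4 + 3P
P* = 98/6 = 49/3
Then substitute into demand:
Q* = 102 - 3 * 49/3 = 53

53


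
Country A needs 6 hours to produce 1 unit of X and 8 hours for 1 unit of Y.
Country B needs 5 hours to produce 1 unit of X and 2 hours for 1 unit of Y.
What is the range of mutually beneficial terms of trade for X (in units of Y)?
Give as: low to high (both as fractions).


Opportunity cost of X for Country A = hours_X / hours_Y = 6/8 = 3/4 units of Y
Opportunity cost of X for Country B = hours_X / hours_Y = 5/2 = 5/2 units of Y
Terms of trade must be between the two opportunity costs.
Range: 3/4 to 5/2

3/4 to 5/2


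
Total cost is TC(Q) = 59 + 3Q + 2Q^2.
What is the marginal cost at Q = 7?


MC = dTC/dQ = 3 + 2*2*Q
At Q = 7:
MC = 3 + 4*7
MC = 3 + 28 = 31

31


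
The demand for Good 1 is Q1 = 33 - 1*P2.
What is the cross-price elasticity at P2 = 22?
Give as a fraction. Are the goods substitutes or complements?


dQ1/dP2 = -1
At P2 = 22: Q1 = 33 - 1*22 = 11
Exy = (dQ1/dP2)(P2/Q1) = -1 * 22 / 11 = -2
Since Exy < 0, the goods are complements.

-2 (complements)


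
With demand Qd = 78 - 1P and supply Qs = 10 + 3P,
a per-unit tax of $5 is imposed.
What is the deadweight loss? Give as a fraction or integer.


Pre-tax equilibrium quantity: Q* = 61
Post-tax equilibrium quantity: Q_tax = 229/4
Reduction in quantity: Q* - Q_tax = 15/4
DWL = (1/2) * tax * (Q* - Q_tax)
DWL = (1/2) * 5 * 15/4 = 75/8

75/8


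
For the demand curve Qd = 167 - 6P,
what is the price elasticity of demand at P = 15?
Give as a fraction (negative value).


dQ/dP = -6
At P = 15: Q = 167 - 6*15 = 77
E = (dQ/dP)(P/Q) = (-6)(15/77) = -90/77

-90/77


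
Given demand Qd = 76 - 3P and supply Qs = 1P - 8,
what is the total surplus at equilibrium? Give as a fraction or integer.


Find equilibrium: 76 - 3P = 1P - 8
76 + 8 = 4P
P* = 84/4 = 21
Q* = 1*21 - 8 = 13
Inverse demand: P = 76/3 - Q/3, so P_max = 76/3
Inverse supply: P = 8 + Q/1, so P_min = 8
CS = (1/2) * 13 * (76/3 - 21) = 169/6
PS = (1/2) * 13 * (21 - 8) = 169/2
TS = CS + PS = 169/6 + 169/2 = 338/3

338/3


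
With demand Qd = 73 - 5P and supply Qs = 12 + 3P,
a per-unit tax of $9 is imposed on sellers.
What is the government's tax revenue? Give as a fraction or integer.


With tax on sellers, new supply: Qs' = 12 + 3(P - 9)
= 3P - 15
New equilibrium quantity:
Q_new = 18
Tax revenue = tax * Q_new = 9 * 18 = 162

162


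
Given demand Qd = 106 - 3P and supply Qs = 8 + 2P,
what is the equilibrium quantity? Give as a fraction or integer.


First find equilibrium price:
106 - 3P = 8 + 2P
P* = 98/5 = 98/5
Then substitute into demand:
Q* = 106 - 3 * 98/5 = 236/5

236/5


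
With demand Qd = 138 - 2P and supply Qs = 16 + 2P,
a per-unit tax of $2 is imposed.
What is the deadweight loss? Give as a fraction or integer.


Pre-tax equilibrium quantity: Q* = 77
Post-tax equilibrium quantity: Q_tax = 75
Reduction in quantity: Q* - Q_tax = 2
DWL = (1/2) * tax * (Q* - Q_tax)
DWL = (1/2) * 2 * 2 = 2

2


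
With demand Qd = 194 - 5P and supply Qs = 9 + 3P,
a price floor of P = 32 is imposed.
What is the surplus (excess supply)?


At P = 32:
Qd = 194 - 5*32 = 34
Qs = 9 + 3*32 = 105
Surplus = Qs - Qd = 105 - 34 = 71

71


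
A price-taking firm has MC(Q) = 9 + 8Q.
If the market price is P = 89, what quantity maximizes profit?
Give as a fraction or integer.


In perfect competition, profit is maximized where P = MC.
89 = 9 + 8Q
80 = 8Q
Q* = 80/8 = 10

10


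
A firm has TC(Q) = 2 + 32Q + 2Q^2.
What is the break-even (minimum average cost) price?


AC(Q) = 2/Q + 32 + 2Q
To minimize: dAC/dQ = -2/Q^2 + 2 = 0
Q^2 = 2/2 = 1
Q* = 1
Min AC = 2/1 + 32 + 2*1
Min AC = 2 + 32 + 2 = 36

36


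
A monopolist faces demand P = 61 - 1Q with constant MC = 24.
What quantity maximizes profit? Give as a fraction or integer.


TR = P*Q = (61 - 1Q)Q = 61Q - 1Q^2
MR = dTR/dQ = 61 - 2Q
Set MR = MC:
61 - 2Q = 24
37 = 2Q
Q* = 37/2 = 37/2

37/2


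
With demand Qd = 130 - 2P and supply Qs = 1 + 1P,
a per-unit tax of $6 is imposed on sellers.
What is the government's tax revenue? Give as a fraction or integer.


With tax on sellers, new supply: Qs' = 1 + 1(P - 6)
= 1P - 5
New equilibrium quantity:
Q_new = 40
Tax revenue = tax * Q_new = 6 * 40 = 240

240


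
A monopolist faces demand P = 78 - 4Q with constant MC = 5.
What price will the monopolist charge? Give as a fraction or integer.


MR = 78 - 8Q
Set MR = MC: 78 - 8Q = 5
Q* = 73/8
Substitute into demand:
P* = 78 - 4*73/8 = 83/2

83/2


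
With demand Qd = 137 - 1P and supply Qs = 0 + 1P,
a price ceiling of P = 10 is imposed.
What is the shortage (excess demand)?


At P = 10:
Qd = 137 - 1*10 = 127
Qs = 0 + 1*10 = 10
Shortage = Qd - Qs = 127 - 10 = 117

117


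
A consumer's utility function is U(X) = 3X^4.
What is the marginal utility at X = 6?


MU = dU/dX = 3*4*X^(4-1)
MU = 12*X^3
At X = 6:
MU = 12 * 6^3
MU = 12 * 216 = 2592

2592


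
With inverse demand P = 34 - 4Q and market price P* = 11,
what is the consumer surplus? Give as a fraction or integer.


Maximum willingness to pay (at Q=0): P_max = 34
Quantity demanded at P* = 11:
Q* = (34 - 11)/4 = 23/4
CS = (1/2) * Q* * (P_max - P*)
CS = (1/2) * 23/4 * (34 - 11)
CS = (1/2) * 23/4 * 23 = 529/8

529/8


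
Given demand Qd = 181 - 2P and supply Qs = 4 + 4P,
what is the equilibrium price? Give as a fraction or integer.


At equilibrium, Qd = Qs.
181 - 2P = 4 + 4P
181 - 4 = 2P + 4P
177 = 6P
P* = 177/6 = 59/2

59/2


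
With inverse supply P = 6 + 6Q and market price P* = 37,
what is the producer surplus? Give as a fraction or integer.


Minimum supply price (at Q=0): P_min = 6
Quantity supplied at P* = 37:
Q* = (37 - 6)/6 = 31/6
PS = (1/2) * Q* * (P* - P_min)
PS = (1/2) * 31/6 * (37 - 6)
PS = (1/2) * 31/6 * 31 = 961/12

961/12


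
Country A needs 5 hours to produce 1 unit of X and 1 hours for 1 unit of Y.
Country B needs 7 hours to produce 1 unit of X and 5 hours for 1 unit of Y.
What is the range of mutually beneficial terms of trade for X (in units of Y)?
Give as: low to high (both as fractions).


Opportunity cost of X for Country A = hours_X / hours_Y = 5/1 = 5 units of Y
Opportunity cost of X for Country B = hours_X / hours_Y = 7/5 = 7/5 units of Y
Terms of trade must be between the two opportunity costs.
Range: 7/5 to 5

7/5 to 5


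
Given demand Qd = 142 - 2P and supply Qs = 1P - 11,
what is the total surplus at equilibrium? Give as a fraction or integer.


Find equilibrium: 142 - 2P = 1P - 11
142 + 11 = 3P
P* = 153/3 = 51
Q* = 1*51 - 11 = 40
Inverse demand: P = 71 - Q/2, so P_max = 71
Inverse supply: P = 11 + Q/1, so P_min = 11
CS = (1/2) * 40 * (71 - 51) = 400
PS = (1/2) * 40 * (51 - 11) = 800
TS = CS + PS = 400 + 800 = 1200

1200


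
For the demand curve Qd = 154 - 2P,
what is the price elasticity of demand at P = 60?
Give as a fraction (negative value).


dQ/dP = -2
At P = 60: Q = 154 - 2*60 = 34
E = (dQ/dP)(P/Q) = (-2)(60/34) = -60/17

-60/17


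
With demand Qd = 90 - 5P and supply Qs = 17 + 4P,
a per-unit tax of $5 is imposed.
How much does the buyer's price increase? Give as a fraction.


With a per-unit tax, the buyer's price increase depends on relative slopes.
Supply slope: d = 4, Demand slope: b = 5
Buyer's price increase = d * tax / (b + d)
= 4 * 5 / (5 + 4)
= 20 / 9 = 20/9

20/9


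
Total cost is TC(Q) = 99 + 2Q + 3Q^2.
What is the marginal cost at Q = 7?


MC = dTC/dQ = 2 + 2*3*Q
At Q = 7:
MC = 2 + 6*7
MC = 2 + 42 = 44

44


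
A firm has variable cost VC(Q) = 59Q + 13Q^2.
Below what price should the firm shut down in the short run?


AVC(Q) = VC(Q)/Q = 59 + 13Q
AVC is increasing in Q, so minimum AVC is at Q -> 0+.
Min AVC = 59
The firm should shut down if P < 59.

59


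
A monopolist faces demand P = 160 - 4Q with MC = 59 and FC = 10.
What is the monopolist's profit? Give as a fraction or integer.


MR = MC: 160 - 8Q = 59
Q* = 101/8
P* = 160 - 4*101/8 = 219/2
Profit = (P* - MC)*Q* - FC
= (219/2 - 59)*101/8 - 10
= 101/2*101/8 - 10
= 10201/16 - 10 = 10041/16

10041/16


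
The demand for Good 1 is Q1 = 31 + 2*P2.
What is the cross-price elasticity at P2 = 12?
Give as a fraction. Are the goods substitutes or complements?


dQ1/dP2 = 2
At P2 = 12: Q1 = 31 + 2*12 = 55
Exy = (dQ1/dP2)(P2/Q1) = 2 * 12 / 55 = 24/55
Since Exy > 0, the goods are substitutes.

24/55 (substitutes)


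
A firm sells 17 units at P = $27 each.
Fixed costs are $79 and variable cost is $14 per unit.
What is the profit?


Total Revenue = P * Q = 27 * 17 = $459
Total Cost = FC + VC*Q = 79 + 14*17 = $317
Profit = TR - TC = 459 - 317 = $142

$142


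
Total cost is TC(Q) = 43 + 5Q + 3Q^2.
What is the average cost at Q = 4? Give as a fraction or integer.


TC(4) = 43 + 5*4 + 3*4^2
TC(4) = 43 + 20 + 48 = 111
AC = TC/Q = 111/4 = 111/4

111/4


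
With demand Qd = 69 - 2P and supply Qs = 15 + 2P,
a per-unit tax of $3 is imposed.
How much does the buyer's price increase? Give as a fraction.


With a per-unit tax, the buyer's price increase depends on relative slopes.
Supply slope: d = 2, Demand slope: b = 2
Buyer's price increase = d * tax / (b + d)
= 2 * 3 / (2 + 2)
= 6 / 4 = 3/2

3/2


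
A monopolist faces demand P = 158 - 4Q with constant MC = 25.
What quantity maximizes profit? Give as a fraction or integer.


TR = P*Q = (158 - 4Q)Q = 158Q - 4Q^2
MR = dTR/dQ = 158 - 8Q
Set MR = MC:
158 - 8Q = 25
133 = 8Q
Q* = 133/8 = 133/8

133/8


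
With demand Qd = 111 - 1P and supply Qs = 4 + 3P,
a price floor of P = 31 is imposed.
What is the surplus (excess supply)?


At P = 31:
Qd = 111 - 1*31 = 80
Qs = 4 + 3*31 = 97
Surplus = Qs - Qd = 97 - 80 = 17

17


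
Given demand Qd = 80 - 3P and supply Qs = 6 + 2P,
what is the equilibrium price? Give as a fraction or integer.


At equilibrium, Qd = Qs.
80 - 3P = 6 + 2P
80 - 6 = 3P + 2P
74 = 5P
P* = 74/5 = 74/5

74/5


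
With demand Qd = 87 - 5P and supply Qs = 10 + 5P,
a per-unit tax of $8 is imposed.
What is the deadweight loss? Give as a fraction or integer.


Pre-tax equilibrium quantity: Q* = 97/2
Post-tax equilibrium quantity: Q_tax = 57/2
Reduction in quantity: Q* - Q_tax = 20
DWL = (1/2) * tax * (Q* - Q_tax)
DWL = (1/2) * 8 * 20 = 80

80


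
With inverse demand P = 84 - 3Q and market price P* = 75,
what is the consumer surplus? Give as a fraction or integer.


Maximum willingness to pay (at Q=0): P_max = 84
Quantity demanded at P* = 75:
Q* = (84 - 75)/3 = 3
CS = (1/2) * Q* * (P_max - P*)
CS = (1/2) * 3 * (84 - 75)
CS = (1/2) * 3 * 9 = 27/2

27/2


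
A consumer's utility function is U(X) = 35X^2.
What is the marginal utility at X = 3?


MU = dU/dX = 35*2*X^(2-1)
MU = 70*X^1
At X = 3:
MU = 70 * 3^1
MU = 70 * 3 = 210

210


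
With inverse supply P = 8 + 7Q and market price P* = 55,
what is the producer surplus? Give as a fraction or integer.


Minimum supply price (at Q=0): P_min = 8
Quantity supplied at P* = 55:
Q* = (55 - 8)/7 = 47/7
PS = (1/2) * Q* * (P* - P_min)
PS = (1/2) * 47/7 * (55 - 8)
PS = (1/2) * 47/7 * 47 = 2209/14

2209/14


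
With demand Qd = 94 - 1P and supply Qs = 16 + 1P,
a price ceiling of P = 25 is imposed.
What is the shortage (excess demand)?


At P = 25:
Qd = 94 - 1*25 = 69
Qs = 16 + 1*25 = 41
Shortage = Qd - Qs = 69 - 41 = 28

28


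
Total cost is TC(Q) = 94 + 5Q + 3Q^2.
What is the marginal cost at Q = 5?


MC = dTC/dQ = 5 + 2*3*Q
At Q = 5:
MC = 5 + 6*5
MC = 5 + 30 = 35

35


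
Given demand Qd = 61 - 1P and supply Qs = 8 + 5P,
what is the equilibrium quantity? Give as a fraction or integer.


First find equilibrium price:
61 - 1P = 8 + 5P
P* = 53/6 = 53/6
Then substitute into demand:
Q* = 61 - 1 * 53/6 = 313/6

313/6


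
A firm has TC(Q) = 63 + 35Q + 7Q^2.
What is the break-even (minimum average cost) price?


AC(Q) = 63/Q + 35 + 7Q
To minimize: dAC/dQ = -63/Q^2 + 7 = 0
Q^2 = 63/7 = 9
Q* = 3
Min AC = 63/3 + 35 + 7*3
Min AC = 21 + 35 + 21 = 77

77


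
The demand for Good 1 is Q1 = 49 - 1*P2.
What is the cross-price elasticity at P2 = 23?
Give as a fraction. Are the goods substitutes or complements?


dQ1/dP2 = -1
At P2 = 23: Q1 = 49 - 1*23 = 26
Exy = (dQ1/dP2)(P2/Q1) = -1 * 23 / 26 = -23/26
Since Exy < 0, the goods are complements.

-23/26 (complements)


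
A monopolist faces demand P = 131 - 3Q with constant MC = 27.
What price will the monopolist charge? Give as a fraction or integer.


MR = 131 - 6Q
Set MR = MC: 131 - 6Q = 27
Q* = 52/3
Substitute into demand:
P* = 131 - 3*52/3 = 79

79


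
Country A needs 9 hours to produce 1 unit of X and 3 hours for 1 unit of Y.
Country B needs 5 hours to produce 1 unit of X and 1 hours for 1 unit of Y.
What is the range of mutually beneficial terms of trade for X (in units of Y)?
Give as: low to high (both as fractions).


Opportunity cost of X for Country A = hours_X / hours_Y = 9/3 = 3 units of Y
Opportunity cost of X for Country B = hours_X / hours_Y = 5/1 = 5 units of Y
Terms of trade must be between the two opportunity costs.
Range: 3 to 5

3 to 5


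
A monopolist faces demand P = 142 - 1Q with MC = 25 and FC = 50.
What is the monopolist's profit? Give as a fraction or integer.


MR = MC: 142 - 2Q = 25
Q* = 117/2
P* = 142 - 1*117/2 = 167/2
Profit = (P* - MC)*Q* - FC
= (167/2 - 25)*117/2 - 50
= 117/2*117/2 - 50
= 13689/4 - 50 = 13489/4

13489/4


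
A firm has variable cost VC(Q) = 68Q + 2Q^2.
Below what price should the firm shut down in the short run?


AVC(Q) = VC(Q)/Q = 68 + 2Q
AVC is increasing in Q, so minimum AVC is at Q -> 0+.
Min AVC = 68
The firm should shut down if P < 68.

68


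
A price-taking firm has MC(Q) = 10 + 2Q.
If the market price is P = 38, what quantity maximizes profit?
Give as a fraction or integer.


In perfect competition, profit is maximized where P = MC.
38 = 10 + 2Q
28 = 2Q
Q* = 28/2 = 14

14


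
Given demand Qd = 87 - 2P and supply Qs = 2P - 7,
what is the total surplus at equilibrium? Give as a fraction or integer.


Find equilibrium: 87 - 2P = 2P - 7
87 + 7 = 4P
P* = 94/4 = 47/2
Q* = 2*47/2 - 7 = 40
Inverse demand: P = 87/2 - Q/2, so P_max = 87/2
Inverse supply: P = 7/2 + Q/2, so P_min = 7/2
CS = (1/2) * 40 * (87/2 - 47/2) = 400
PS = (1/2) * 40 * (47/2 - 7/2) = 400
TS = CS + PS = 400 + 400 = 800

800


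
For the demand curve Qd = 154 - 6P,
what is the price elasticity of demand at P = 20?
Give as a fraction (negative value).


dQ/dP = -6
At P = 20: Q = 154 - 6*20 = 34
E = (dQ/dP)(P/Q) = (-6)(20/34) = -60/17

-60/17


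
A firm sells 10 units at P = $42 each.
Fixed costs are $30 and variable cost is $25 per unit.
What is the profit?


Total Revenue = P * Q = 42 * 10 = $420
Total Cost = FC + VC*Q = 30 + 25*10 = $280
Profit = TR - TC = 420 - 280 = $140

$140


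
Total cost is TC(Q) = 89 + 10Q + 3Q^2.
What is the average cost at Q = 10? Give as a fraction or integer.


TC(10) = 89 + 10*10 + 3*10^2
TC(10) = 89 + 100 + 300 = 489
AC = TC/Q = 489/10 = 489/10

489/10


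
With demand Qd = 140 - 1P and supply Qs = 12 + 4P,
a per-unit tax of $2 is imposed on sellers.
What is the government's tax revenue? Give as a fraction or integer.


With tax on sellers, new supply: Qs' = 12 + 4(P - 2)
= 4 + 4P
New equilibrium quantity:
Q_new = 564/5
Tax revenue = tax * Q_new = 2 * 564/5 = 1128/5

1128/5


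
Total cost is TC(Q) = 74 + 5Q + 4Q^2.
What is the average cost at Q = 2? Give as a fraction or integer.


TC(2) = 74 + 5*2 + 4*2^2
TC(2) = 74 + 10 + 16 = 100
AC = TC/Q = 100/2 = 50

50


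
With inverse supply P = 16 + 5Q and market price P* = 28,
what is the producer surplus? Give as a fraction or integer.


Minimum supply price (at Q=0): P_min = 16
Quantity supplied at P* = 28:
Q* = (28 - 16)/5 = 12/5
PS = (1/2) * Q* * (P* - P_min)
PS = (1/2) * 12/5 * (28 - 16)
PS = (1/2) * 12/5 * 12 = 72/5

72/5


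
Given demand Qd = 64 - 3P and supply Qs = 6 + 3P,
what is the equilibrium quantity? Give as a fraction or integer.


First find equilibrium price:
64 - 3P = 6 + 3P
P* = 58/6 = 29/3
Then substitute into demand:
Q* = 64 - 3 * 29/3 = 35

35


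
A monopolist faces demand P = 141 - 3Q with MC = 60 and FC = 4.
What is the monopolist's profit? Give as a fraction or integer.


MR = MC: 141 - 6Q = 60
Q* = 27/2
P* = 141 - 3*27/2 = 201/2
Profit = (P* - MC)*Q* - FC
= (201/2 - 60)*27/2 - 4
= 81/2*27/2 - 4
= 2187/4 - 4 = 2171/4

2171/4


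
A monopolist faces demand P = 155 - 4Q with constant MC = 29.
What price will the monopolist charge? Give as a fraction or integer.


MR = 155 - 8Q
Set MR = MC: 155 - 8Q = 29
Q* = 63/4
Substitute into demand:
P* = 155 - 4*63/4 = 92

92


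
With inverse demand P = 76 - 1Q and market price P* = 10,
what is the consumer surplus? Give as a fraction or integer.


Maximum willingness to pay (at Q=0): P_max = 76
Quantity demanded at P* = 10:
Q* = (76 - 10)/1 = 66
CS = (1/2) * Q* * (P_max - P*)
CS = (1/2) * 66 * (76 - 10)
CS = (1/2) * 66 * 66 = 2178

2178


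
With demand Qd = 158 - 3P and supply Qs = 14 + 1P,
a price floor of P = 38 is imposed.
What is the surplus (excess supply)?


At P = 38:
Qd = 158 - 3*38 = 44
Qs = 14 + 1*38 = 52
Surplus = Qs - Qd = 52 - 44 = 8

8


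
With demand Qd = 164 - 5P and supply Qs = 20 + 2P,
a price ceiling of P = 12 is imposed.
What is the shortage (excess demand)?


At P = 12:
Qd = 164 - 5*12 = 104
Qs = 20 + 2*12 = 44
Shortage = Qd - Qs = 104 - 44 = 60

60


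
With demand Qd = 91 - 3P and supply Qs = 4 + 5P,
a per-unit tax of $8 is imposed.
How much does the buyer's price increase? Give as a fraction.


With a per-unit tax, the buyer's price increase depends on relative slopes.
Supply slope: d = 5, Demand slope: b = 3
Buyer's price increase = d * tax / (b + d)
= 5 * 8 / (3 + 5)
= 40 / 8 = 5

5


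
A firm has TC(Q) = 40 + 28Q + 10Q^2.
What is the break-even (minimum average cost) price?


AC(Q) = 40/Q + 28 + 10Q
To minimize: dAC/dQ = -40/Q^2 + 10 = 0
Q^2 = 40/10 = 4
Q* = 2
Min AC = 40/2 + 28 + 10*2
Min AC = 20 + 28 + 20 = 68

68


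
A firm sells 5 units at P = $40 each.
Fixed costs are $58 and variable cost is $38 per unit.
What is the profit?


Total Revenue = P * Q = 40 * 5 = $200
Total Cost = FC + VC*Q = 58 + 38*5 = $248
Profit = TR - TC = 200 - 248 = $-48

$-48


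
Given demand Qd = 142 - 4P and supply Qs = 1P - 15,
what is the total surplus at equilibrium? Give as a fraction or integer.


Find equilibrium: 142 - 4P = 1P - 15
142 + 15 = 5P
P* = 157/5 = 157/5
Q* = 1*157/5 - 15 = 82/5
Inverse demand: P = 71/2 - Q/4, so P_max = 71/2
Inverse supply: P = 15 + Q/1, so P_min = 15
CS = (1/2) * 82/5 * (71/2 - 157/5) = 1681/50
PS = (1/2) * 82/5 * (157/5 - 15) = 3362/25
TS = CS + PS = 1681/50 + 3362/25 = 1681/10

1681/10


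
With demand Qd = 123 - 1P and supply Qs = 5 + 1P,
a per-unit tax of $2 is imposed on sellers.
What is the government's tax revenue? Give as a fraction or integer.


With tax on sellers, new supply: Qs' = 5 + 1(P - 2)
= 3 + 1P
New equilibrium quantity:
Q_new = 63
Tax revenue = tax * Q_new = 2 * 63 = 126

126


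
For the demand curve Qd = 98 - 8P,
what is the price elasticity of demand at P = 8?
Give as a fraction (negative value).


dQ/dP = -8
At P = 8: Q = 98 - 8*8 = 34
E = (dQ/dP)(P/Q) = (-8)(8/34) = -32/17

-32/17


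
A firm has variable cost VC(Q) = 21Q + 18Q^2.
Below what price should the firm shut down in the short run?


AVC(Q) = VC(Q)/Q = 21 + 18Q
AVC is increasing in Q, so minimum AVC is at Q -> 0+.
Min AVC = 21
The firm should shut down if P < 21.

21


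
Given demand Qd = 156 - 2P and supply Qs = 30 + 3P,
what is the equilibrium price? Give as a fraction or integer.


At equilibrium, Qd = Qs.
156 - 2P = 30 + 3P
156 - 30 = 2P + 3P
126 = 5P
P* = 126/5 = 126/5

126/5


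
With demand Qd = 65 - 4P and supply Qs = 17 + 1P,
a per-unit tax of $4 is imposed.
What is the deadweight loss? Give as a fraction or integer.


Pre-tax equilibrium quantity: Q* = 133/5
Post-tax equilibrium quantity: Q_tax = 117/5
Reduction in quantity: Q* - Q_tax = 16/5
DWL = (1/2) * tax * (Q* - Q_tax)
DWL = (1/2) * 4 * 16/5 = 32/5

32/5


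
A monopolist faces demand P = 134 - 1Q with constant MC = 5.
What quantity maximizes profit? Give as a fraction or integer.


TR = P*Q = (134 - 1Q)Q = 134Q - 1Q^2
MR = dTR/dQ = 134 - 2Q
Set MR = MC:
134 - 2Q = 5
129 = 2Q
Q* = 129/2 = 129/2

129/2


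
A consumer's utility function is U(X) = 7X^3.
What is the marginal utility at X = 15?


MU = dU/dX = 7*3*X^(3-1)
MU = 21*X^2
At X = 15:
MU = 21 * 15^2
MU = 21 * 225 = 4725

4725


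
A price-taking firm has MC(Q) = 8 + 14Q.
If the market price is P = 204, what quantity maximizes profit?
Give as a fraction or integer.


In perfect competition, profit is maximized where P = MC.
204 = 8 + 14Q
196 = 14Q
Q* = 196/14 = 14

14


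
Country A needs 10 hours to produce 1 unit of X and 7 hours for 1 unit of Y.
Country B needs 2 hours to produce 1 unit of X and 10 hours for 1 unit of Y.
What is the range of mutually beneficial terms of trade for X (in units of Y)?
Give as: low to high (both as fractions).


Opportunity cost of X for Country A = hours_X / hours_Y = 10/7 = 10/7 units of Y
Opportunity cost of X for Country B = hours_X / hours_Y = 2/10 = 1/5 units of Y
Terms of trade must be between the two opportunity costs.
Range: 1/5 to 10/7

1/5 to 10/7


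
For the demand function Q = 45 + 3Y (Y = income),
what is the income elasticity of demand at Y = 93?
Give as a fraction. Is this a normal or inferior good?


dQ/dY = 3
At Y = 93: Q = 45 + 3*93 = 324
Ey = (dQ/dY)(Y/Q) = 3 * 93 / 324 = 31/36
Since Ey > 0, this is a normal good.

31/36 (normal good)


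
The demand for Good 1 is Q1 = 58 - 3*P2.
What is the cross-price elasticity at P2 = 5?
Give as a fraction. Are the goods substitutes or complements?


dQ1/dP2 = -3
At P2 = 5: Q1 = 58 - 3*5 = 43
Exy = (dQ1/dP2)(P2/Q1) = -3 * 5 / 43 = -15/43
Since Exy < 0, the goods are complements.

-15/43 (complements)


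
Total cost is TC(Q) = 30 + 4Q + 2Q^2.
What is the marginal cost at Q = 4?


MC = dTC/dQ = 4 + 2*2*Q
At Q = 4:
MC = 4 + 4*4
MC = 4 + 16 = 20

20


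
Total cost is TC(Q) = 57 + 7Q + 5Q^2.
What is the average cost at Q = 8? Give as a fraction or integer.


TC(8) = 57 + 7*8 + 5*8^2
TC(8) = 57 + 56 + 320 = 433
AC = TC/Q = 433/8 = 433/8

433/8


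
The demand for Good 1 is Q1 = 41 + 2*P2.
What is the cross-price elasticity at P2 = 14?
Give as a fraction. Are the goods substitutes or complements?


dQ1/dP2 = 2
At P2 = 14: Q1 = 41 + 2*14 = 69
Exy = (dQ1/dP2)(P2/Q1) = 2 * 14 / 69 = 28/69
Since Exy > 0, the goods are substitutes.

28/69 (substitutes)


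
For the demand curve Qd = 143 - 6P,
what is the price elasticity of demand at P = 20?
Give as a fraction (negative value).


dQ/dP = -6
At P = 20: Q = 143 - 6*20 = 23
E = (dQ/dP)(P/Q) = (-6)(20/23) = -120/23

-120/23


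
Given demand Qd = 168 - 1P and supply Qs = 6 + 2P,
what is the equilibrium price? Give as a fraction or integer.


At equilibrium, Qd = Qs.
168 - 1P = 6 + 2P
168 - 6 = 1P + 2P
162 = 3P
P* = 162/3 = 54

54


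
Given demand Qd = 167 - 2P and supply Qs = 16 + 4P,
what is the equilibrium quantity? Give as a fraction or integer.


First find equilibrium price:
167 - 2P = 16 + 4P
P* = 151/6 = 151/6
Then substitute into demand:
Q* = 167 - 2 * 151/6 = 350/3

350/3


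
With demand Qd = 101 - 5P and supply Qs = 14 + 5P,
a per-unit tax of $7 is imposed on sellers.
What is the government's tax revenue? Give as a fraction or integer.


With tax on sellers, new supply: Qs' = 14 + 5(P - 7)
= 5P - 21
New equilibrium quantity:
Q_new = 40
Tax revenue = tax * Q_new = 7 * 40 = 280

280


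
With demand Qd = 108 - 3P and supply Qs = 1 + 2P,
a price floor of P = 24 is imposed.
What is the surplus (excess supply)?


At P = 24:
Qd = 108 - 3*24 = 36
Qs = 1 + 2*24 = 49
Surplus = Qs - Qd = 49 - 36 = 13

13


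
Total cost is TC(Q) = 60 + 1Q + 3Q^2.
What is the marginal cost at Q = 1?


MC = dTC/dQ = 1 + 2*3*Q
At Q = 1:
MC = 1 + 6*1
MC = 1 + 6 = 7

7


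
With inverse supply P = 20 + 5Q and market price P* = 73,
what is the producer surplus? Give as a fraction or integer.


Minimum supply price (at Q=0): P_min = 20
Quantity supplied at P* = 73:
Q* = (73 - 20)/5 = 53/5
PS = (1/2) * Q* * (P* - P_min)
PS = (1/2) * 53/5 * (73 - 20)
PS = (1/2) * 53/5 * 53 = 2809/10

2809/10


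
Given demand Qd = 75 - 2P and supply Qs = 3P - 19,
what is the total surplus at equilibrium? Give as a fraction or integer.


Find equilibrium: 75 - 2P = 3P - 19
75 + 19 = 5P
P* = 94/5 = 94/5
Q* = 3*94/5 - 19 = 187/5
Inverse demand: P = 75/2 - Q/2, so P_max = 75/2
Inverse supply: P = 19/3 + Q/3, so P_min = 19/3
CS = (1/2) * 187/5 * (75/2 - 94/5) = 34969/100
PS = (1/2) * 187/5 * (94/5 - 19/3) = 34969/150
TS = CS + PS = 34969/100 + 34969/150 = 34969/60

34969/60


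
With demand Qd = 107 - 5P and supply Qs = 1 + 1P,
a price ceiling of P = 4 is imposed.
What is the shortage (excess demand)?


At P = 4:
Qd = 107 - 5*4 = 87
Qs = 1 + 1*4 = 5
Shortage = Qd - Qs = 87 - 5 = 82

82


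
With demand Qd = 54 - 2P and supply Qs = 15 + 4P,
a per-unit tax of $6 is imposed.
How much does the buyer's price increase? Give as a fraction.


With a per-unit tax, the buyer's price increase depends on relative slopes.
Supply slope: d = 4, Demand slope: b = 2
Buyer's price increase = d * tax / (b + d)
= 4 * 6 / (2 + 4)
= 24 / 6 = 4

4


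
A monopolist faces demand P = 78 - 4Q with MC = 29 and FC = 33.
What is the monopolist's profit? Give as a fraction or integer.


MR = MC: 78 - 8Q = 29
Q* = 49/8
P* = 78 - 4*49/8 = 107/2
Profit = (P* - MC)*Q* - FC
= (107/2 - 29)*49/8 - 33
= 49/2*49/8 - 33
= 2401/16 - 33 = 1873/16

1873/16


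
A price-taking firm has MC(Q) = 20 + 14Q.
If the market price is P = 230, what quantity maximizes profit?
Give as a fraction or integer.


In perfect competition, profit is maximized where P = MC.
230 = 20 + 14Q
210 = 14Q
Q* = 210/14 = 15

15


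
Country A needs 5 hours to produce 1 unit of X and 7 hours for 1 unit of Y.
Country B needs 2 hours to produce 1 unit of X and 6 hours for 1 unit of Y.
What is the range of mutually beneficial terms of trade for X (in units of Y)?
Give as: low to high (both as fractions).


Opportunity cost of X for Country A = hours_X / hours_Y = 5/7 = 5/7 units of Y
Opportunity cost of X for Country B = hours_X / hours_Y = 2/6 = 1/3 units of Y
Terms of trade must be between the two opportunity costs.
Range: 1/3 to 5/7

1/3 to 5/7


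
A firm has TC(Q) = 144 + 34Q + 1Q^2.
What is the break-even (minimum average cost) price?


AC(Q) = 144/Q + 34 + 1Q
To minimize: dAC/dQ = -144/Q^2 + 1 = 0
Q^2 = 144/1 = 144
Q* = 12
Min AC = 144/12 + 34 + 1*12
Min AC = 12 + 34 + 12 = 58

58


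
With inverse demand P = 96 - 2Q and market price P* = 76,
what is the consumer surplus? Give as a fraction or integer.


Maximum willingness to pay (at Q=0): P_max = 96
Quantity demanded at P* = 76:
Q* = (96 - 76)/2 = 10
CS = (1/2) * Q* * (P_max - P*)
CS = (1/2) * 10 * (96 - 76)
CS = (1/2) * 10 * 20 = 100

100


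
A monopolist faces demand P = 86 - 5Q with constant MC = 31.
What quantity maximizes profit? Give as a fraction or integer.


TR = P*Q = (86 - 5Q)Q = 86Q - 5Q^2
MR = dTR/dQ = 86 - 10Q
Set MR = MC:
86 - 10Q = 31
55 = 10Q
Q* = 55/10 = 11/2

11/2


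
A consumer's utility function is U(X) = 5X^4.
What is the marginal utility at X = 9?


MU = dU/dX = 5*4*X^(4-1)
MU = 20*X^3
At X = 9:
MU = 20 * 9^3
MU = 20 * 729 = 14580

14580


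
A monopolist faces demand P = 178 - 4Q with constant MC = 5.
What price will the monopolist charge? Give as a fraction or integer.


MR = 178 - 8Q
Set MR = MC: 178 - 8Q = 5
Q* = 173/8
Substitute into demand:
P* = 178 - 4*173/8 = 183/2

183/2
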